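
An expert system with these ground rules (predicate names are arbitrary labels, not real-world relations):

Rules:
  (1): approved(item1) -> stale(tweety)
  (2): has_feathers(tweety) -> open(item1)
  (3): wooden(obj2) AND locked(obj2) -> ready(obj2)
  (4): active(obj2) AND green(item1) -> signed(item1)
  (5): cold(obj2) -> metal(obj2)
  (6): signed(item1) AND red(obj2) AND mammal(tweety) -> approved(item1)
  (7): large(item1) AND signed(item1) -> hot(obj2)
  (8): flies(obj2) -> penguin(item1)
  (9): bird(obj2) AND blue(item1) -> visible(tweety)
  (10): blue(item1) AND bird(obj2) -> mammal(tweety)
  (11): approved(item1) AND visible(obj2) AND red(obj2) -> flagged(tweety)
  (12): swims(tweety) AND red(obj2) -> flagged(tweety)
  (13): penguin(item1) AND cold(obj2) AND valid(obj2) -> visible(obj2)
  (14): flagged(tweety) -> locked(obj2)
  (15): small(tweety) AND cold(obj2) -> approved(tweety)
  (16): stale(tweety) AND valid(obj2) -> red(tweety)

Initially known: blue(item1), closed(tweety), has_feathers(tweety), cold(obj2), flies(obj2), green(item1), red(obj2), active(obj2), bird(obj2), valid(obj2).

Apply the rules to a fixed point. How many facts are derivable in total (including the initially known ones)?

Round 1: (2) [has_feathers(tweety) -> open(item1)]; (4) [active(obj2) AND green(item1) -> signed(item1)]; (5) [cold(obj2) -> metal(obj2)]; (8) [flies(obj2) -> penguin(item1)]; (9) [bird(obj2) AND blue(item1) -> visible(tweety)]; (10) [blue(item1) AND bird(obj2) -> mammal(tweety)]. Adds open(item1), signed(item1), metal(obj2), penguin(item1), visible(tweety), mammal(tweety).
Round 2: (6) [signed(item1) AND red(obj2) AND mammal(tweety) -> approved(item1)]; (13) [penguin(item1) AND cold(obj2) AND valid(obj2) -> visible(obj2)]. Adds approved(item1), visible(obj2).
Round 3: (1) [approved(item1) -> stale(tweety)]; (11) [approved(item1) AND visible(obj2) AND red(obj2) -> flagged(tweety)]. Adds stale(tweety), flagged(tweety).
Round 4: (14) [flagged(tweety) -> locked(obj2)]; (16) [stale(tweety) AND valid(obj2) -> red(tweety)]. Adds locked(obj2), red(tweety).
Closure: {active(obj2), approved(item1), bird(obj2), blue(item1), closed(tweety), cold(obj2), flagged(tweety), flies(obj2), green(item1), has_feathers(tweety), locked(obj2), mammal(tweety), metal(obj2), open(item1), penguin(item1), red(obj2), red(tweety), signed(item1), stale(tweety), valid(obj2), visible(obj2), visible(tweety)} — 22 facts.

22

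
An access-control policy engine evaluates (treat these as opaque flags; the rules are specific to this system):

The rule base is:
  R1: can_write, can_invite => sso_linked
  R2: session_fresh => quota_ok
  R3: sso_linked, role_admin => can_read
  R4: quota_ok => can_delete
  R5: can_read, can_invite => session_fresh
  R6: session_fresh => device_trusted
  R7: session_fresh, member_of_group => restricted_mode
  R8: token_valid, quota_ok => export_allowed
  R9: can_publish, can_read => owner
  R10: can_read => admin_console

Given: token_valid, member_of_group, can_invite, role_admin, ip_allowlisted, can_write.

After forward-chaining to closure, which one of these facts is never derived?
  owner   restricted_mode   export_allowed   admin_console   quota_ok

Round 1: R1 [can_write, can_invite => sso_linked]. Adds sso_linked.
Round 2: R3 [sso_linked, role_admin => can_read]. Adds can_read.
Round 3: R5 [can_read, can_invite => session_fresh]; R10 [can_read => admin_console]. Adds session_fresh, admin_console.
Round 4: R2 [session_fresh => quota_ok]; R6 [session_fresh => device_trusted]; R7 [session_fresh, member_of_group => restricted_mode]. Adds quota_ok, device_trusted, restricted_mode.
Round 5: R4 [quota_ok => can_delete]; R8 [token_valid, quota_ok => export_allowed]. Adds can_delete, export_allowed.
Derived: quota_ok (round 4), restricted_mode (round 4), export_allowed (round 5), admin_console (round 3). owner never appears in any round.

owner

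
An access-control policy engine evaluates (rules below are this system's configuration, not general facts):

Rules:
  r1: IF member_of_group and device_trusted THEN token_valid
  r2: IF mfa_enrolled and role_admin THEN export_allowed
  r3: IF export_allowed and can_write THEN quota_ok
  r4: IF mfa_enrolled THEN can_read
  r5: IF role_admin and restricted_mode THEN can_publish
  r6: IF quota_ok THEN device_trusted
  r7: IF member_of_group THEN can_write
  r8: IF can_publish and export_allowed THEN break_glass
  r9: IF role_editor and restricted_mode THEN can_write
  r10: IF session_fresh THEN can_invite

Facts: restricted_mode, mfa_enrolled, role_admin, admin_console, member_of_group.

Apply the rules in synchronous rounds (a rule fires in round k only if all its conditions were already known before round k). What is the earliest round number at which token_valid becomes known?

Round 1 fires r2, r4, r5, r7, giving export_allowed, can_read, can_publish, can_write.
Round 2 fires r3, r8, giving quota_ok, break_glass.
Round 3 fires r6, giving device_trusted.
Round 4 fires r1, giving token_valid.
token_valid first appears in round 4.

4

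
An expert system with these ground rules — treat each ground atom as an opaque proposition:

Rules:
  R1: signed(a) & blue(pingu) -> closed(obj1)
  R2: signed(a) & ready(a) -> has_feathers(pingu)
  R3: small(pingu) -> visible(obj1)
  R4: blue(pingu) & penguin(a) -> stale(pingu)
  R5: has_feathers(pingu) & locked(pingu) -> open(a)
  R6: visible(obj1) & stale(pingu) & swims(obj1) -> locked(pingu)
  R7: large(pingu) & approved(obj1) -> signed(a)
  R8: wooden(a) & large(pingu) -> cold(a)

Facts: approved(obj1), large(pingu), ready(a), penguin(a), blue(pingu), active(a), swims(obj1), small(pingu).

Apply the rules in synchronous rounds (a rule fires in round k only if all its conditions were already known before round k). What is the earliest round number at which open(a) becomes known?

3

[1] R3 [small(pingu) -> visible(obj1)]; R4 [blue(pingu) & penguin(a) -> stale(pingu)]; R7 [large(pingu) & approved(obj1) -> signed(a)]. ⇒ new: visible(obj1), stale(pingu), signed(a).
[2] R1 [signed(a) & blue(pingu) -> closed(obj1)]; R2 [signed(a) & ready(a) -> has_feathers(pingu)]; R6 [visible(obj1) & stale(pingu) & swims(obj1) -> locked(pingu)]. ⇒ new: closed(obj1), has_feathers(pingu), locked(pingu).
[3] R5 [has_feathers(pingu) & locked(pingu) -> open(a)]. ⇒ new: open(a).
open(a) first appears in round 3.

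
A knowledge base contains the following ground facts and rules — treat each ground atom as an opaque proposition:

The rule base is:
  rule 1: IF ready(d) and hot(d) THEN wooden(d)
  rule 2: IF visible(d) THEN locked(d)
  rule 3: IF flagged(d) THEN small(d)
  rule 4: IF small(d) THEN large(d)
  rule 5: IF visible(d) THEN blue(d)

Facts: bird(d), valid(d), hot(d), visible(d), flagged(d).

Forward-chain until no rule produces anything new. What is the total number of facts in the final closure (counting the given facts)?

9

Round 1 — rule 2, rule 3, rule 5, derive locked(d), small(d), blue(d).
Round 2 — rule 4, derive large(d).
Closure: {bird(d), blue(d), flagged(d), hot(d), large(d), locked(d), small(d), valid(d), visible(d)} — 9 facts.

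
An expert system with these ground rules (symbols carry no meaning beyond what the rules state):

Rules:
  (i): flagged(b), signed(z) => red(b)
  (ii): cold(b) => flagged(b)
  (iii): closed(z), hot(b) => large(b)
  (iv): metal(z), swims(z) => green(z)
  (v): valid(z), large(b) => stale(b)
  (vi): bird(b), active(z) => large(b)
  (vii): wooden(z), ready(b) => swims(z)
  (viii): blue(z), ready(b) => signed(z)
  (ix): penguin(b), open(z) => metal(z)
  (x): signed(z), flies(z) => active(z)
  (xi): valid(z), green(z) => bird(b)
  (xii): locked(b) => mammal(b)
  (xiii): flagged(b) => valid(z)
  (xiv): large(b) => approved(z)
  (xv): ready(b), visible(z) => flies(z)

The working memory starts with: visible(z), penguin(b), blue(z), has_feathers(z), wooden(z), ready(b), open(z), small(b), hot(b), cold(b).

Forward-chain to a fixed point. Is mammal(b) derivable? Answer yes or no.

no

Round 1: (ii) [cold(b) => flagged(b)]; (vii) [wooden(z), ready(b) => swims(z)]; (viii) [blue(z), ready(b) => signed(z)]; (ix) [penguin(b), open(z) => metal(z)]; (xv) [ready(b), visible(z) => flies(z)]. New: flagged(b), swims(z), signed(z), metal(z), flies(z).
Round 2: (i) [flagged(b), signed(z) => red(b)]; (iv) [metal(z), swims(z) => green(z)]; (x) [signed(z), flies(z) => active(z)]; (xiii) [flagged(b) => valid(z)]. New: red(b), green(z), active(z), valid(z).
Round 3: (xi) [valid(z), green(z) => bird(b)]. New: bird(b).
Round 4: (vi) [bird(b), active(z) => large(b)]. New: large(b).
Round 5: (v) [valid(z), large(b) => stale(b)]; (xiv) [large(b) => approved(z)]. New: stale(b), approved(z).
Fixed point reached. mammal(b) is concluded only by (xii); (xii) needs locked(b) (never derived).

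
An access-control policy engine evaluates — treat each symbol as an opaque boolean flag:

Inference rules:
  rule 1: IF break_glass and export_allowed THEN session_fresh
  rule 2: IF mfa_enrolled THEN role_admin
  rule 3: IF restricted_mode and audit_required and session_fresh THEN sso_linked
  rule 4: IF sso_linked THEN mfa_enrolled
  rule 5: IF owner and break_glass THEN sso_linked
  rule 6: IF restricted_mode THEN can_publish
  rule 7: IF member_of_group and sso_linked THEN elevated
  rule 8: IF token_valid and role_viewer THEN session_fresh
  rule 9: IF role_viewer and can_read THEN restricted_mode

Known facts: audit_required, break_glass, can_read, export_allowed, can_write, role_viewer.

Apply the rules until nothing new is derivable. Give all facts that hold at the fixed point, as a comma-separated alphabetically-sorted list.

Round 1: rule 1 [IF break_glass and export_allowed THEN session_fresh]; rule 9 [IF role_viewer and can_read THEN restricted_mode]. Adds session_fresh, restricted_mode.
Round 2: rule 3 [IF restricted_mode and audit_required and session_fresh THEN sso_linked]; rule 6 [IF restricted_mode THEN can_publish]. Adds sso_linked, can_publish.
Round 3: rule 4 [IF sso_linked THEN mfa_enrolled]. Adds mfa_enrolled.
Round 4: rule 2 [IF mfa_enrolled THEN role_admin]. Adds role_admin.

audit_required, break_glass, can_publish, can_read, can_write, export_allowed, mfa_enrolled, restricted_mode, role_admin, role_viewer, session_fresh, sso_linked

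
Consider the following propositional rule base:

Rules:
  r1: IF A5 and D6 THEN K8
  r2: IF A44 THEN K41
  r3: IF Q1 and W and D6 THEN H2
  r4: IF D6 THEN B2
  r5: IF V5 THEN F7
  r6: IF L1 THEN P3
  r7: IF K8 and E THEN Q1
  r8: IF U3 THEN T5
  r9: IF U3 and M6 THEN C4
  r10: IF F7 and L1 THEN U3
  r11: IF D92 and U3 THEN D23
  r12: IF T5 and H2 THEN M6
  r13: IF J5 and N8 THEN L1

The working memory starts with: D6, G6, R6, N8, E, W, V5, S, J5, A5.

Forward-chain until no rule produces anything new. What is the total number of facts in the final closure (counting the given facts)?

21

Round 1: r1 [IF A5 and D6 THEN K8]; r4 [IF D6 THEN B2]; r5 [IF V5 THEN F7]; r13 [IF J5 and N8 THEN L1]. New: K8, B2, F7, L1.
Round 2: r6 [IF L1 THEN P3]; r7 [IF K8 and E THEN Q1]; r10 [IF F7 and L1 THEN U3]. New: P3, Q1, U3.
Round 3: r3 [IF Q1 and W and D6 THEN H2]; r8 [IF U3 THEN T5]. New: H2, T5.
Round 4: r12 [IF T5 and H2 THEN M6]. New: M6.
Round 5: r9 [IF U3 and M6 THEN C4]. New: C4.
Closure: {A5, B2, C4, D6, E, F7, G6, H2, J5, K8, L1, M6, N8, P3, Q1, R6, S, T5, U3, V5, W} — 21 facts.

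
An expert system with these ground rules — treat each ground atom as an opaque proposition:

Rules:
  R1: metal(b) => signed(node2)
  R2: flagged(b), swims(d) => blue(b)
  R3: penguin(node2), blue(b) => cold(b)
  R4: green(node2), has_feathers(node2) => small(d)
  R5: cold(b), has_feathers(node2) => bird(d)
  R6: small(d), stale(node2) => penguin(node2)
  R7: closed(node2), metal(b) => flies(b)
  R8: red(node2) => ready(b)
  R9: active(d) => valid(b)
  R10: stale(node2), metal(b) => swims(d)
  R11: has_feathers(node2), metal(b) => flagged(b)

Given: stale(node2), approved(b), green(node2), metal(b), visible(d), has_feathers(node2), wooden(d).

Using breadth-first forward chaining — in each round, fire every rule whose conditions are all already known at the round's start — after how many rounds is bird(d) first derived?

4

Round 1 fires R1, R4, R10, R11, giving signed(node2), small(d), swims(d), flagged(b).
Round 2 fires R2, R6, giving blue(b), penguin(node2).
Round 3 fires R3, giving cold(b).
Round 4 fires R5, giving bird(d).
bird(d) first appears in round 4.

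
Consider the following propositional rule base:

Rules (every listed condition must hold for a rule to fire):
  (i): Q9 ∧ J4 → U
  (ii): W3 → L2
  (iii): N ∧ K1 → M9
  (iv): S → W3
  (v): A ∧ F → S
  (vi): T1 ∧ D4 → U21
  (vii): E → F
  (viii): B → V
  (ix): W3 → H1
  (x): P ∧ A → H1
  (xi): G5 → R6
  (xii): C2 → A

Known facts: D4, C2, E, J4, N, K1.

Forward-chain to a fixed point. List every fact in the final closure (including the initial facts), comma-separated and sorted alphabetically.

[1] (iii) [N ∧ K1 → M9]; (vii) [E → F]; (xii) [C2 → A]. ⇒ new: M9, F, A.
[2] (v) [A ∧ F → S]. ⇒ new: S.
[3] (iv) [S → W3]. ⇒ new: W3.
[4] (ii) [W3 → L2]; (ix) [W3 → H1]. ⇒ new: L2, H1.

A, C2, D4, E, F, H1, J4, K1, L2, M9, N, S, W3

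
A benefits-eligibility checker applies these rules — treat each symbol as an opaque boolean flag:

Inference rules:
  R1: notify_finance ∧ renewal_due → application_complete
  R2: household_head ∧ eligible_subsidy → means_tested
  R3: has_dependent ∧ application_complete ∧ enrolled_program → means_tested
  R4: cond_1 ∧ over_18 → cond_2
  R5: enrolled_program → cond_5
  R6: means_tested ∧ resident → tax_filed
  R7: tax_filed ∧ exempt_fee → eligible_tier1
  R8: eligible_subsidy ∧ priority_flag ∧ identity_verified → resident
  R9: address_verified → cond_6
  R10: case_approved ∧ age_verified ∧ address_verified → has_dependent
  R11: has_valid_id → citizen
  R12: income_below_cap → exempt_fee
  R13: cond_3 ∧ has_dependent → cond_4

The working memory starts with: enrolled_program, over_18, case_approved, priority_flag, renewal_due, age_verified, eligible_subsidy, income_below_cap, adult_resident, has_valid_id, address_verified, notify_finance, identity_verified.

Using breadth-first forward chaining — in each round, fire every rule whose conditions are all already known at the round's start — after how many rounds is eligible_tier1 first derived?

4

Round 1: R1 [notify_finance ∧ renewal_due → application_complete]; R5 [enrolled_program → cond_5]; R8 [eligible_subsidy ∧ priority_flag ∧ identity_verified → resident]; R9 [address_verified → cond_6]; R10 [case_approved ∧ age_verified ∧ address_verified → has_dependent]; R11 [has_valid_id → citizen]; R12 [income_below_cap → exempt_fee]. Adds application_complete, cond_5, resident, cond_6, has_dependent, citizen, exempt_fee.
Round 2: R3 [has_dependent ∧ application_complete ∧ enrolled_program → means_tested]. Adds means_tested.
Round 3: R6 [means_tested ∧ resident → tax_filed]. Adds tax_filed.
Round 4: R7 [tax_filed ∧ exempt_fee → eligible_tier1]. Adds eligible_tier1.
eligible_tier1 first appears in round 4.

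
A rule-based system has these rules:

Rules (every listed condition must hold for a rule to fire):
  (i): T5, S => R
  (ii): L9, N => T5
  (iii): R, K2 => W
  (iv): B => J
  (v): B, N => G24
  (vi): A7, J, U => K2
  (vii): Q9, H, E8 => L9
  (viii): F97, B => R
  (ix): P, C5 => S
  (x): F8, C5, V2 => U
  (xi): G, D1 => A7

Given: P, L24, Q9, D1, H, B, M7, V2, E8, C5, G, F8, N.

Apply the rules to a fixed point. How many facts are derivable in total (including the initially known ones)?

23

Round 1 — (iv), (v), (vii), (ix), (x), (xi), derive J, G24, L9, S, U, A7.
Round 2 — (ii), (vi), derive T5, K2.
Round 3 — (i), derive R.
Round 4 — (iii), derive W.
Closure: {A7, B, C5, D1, E8, F8, G, G24, H, J, K2, L24, L9, M7, N, P, Q9, R, S, T5, U, V2, W} — 23 facts.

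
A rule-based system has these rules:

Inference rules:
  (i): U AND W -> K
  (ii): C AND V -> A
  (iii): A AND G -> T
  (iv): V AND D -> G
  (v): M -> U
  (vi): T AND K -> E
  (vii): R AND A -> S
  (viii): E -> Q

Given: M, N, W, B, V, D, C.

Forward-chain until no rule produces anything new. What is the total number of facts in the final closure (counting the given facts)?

14

Round 1 — (ii), (iv), (v), derive A, G, U.
Round 2 — (i), (iii), derive K, T.
Round 3 — (vi), derive E.
Round 4 — (viii), derive Q.
Closure: {A, B, C, D, E, G, K, M, N, Q, T, U, V, W} — 14 facts.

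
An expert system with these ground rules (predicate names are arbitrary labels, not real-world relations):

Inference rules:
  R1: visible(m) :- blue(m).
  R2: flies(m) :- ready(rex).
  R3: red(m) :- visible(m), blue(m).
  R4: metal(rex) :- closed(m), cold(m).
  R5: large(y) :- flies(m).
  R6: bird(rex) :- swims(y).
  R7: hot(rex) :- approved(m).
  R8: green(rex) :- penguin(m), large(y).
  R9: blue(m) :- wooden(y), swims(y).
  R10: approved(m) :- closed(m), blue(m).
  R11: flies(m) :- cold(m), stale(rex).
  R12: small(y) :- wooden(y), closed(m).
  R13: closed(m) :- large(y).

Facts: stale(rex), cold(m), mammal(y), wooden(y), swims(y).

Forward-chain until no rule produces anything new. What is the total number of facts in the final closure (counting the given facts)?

16

Round 1: R6 [bird(rex) :- swims(y).]; R9 [blue(m) :- wooden(y), swims(y).]; R11 [flies(m) :- cold(m), stale(rex).]. Adds bird(rex), blue(m), flies(m).
Round 2: R1 [visible(m) :- blue(m).]; R5 [large(y) :- flies(m).]. Adds visible(m), large(y).
Round 3: R3 [red(m) :- visible(m), blue(m).]; R13 [closed(m) :- large(y).]. Adds red(m), closed(m).
Round 4: R4 [metal(rex) :- closed(m), cold(m).]; R10 [approved(m) :- closed(m), blue(m).]; R12 [small(y) :- wooden(y), closed(m).]. Adds metal(rex), approved(m), small(y).
Round 5: R7 [hot(rex) :- approved(m).]. Adds hot(rex).
Closure: {approved(m), bird(rex), blue(m), closed(m), cold(m), flies(m), hot(rex), large(y), mammal(y), metal(rex), red(m), small(y), stale(rex), swims(y), visible(m), wooden(y)} — 16 facts.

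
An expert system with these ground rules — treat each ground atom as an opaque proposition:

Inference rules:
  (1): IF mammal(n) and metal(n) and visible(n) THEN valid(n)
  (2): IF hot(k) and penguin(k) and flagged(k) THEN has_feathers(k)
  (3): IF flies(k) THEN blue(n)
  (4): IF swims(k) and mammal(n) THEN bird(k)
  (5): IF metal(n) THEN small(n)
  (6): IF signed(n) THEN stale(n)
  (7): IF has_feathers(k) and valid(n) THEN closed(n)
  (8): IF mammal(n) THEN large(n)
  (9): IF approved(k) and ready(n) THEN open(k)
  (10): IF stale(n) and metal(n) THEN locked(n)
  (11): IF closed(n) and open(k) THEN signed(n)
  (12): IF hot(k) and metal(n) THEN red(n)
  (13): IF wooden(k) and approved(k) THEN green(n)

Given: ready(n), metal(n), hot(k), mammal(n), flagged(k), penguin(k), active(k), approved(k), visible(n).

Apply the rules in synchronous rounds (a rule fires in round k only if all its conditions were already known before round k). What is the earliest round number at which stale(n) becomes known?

4

Round 1 — (1), (2), (5), (8), (9), (12), derive valid(n), has_feathers(k), small(n), large(n), open(k), red(n).
Round 2 — (7), derive closed(n).
Round 3 — (11), derive signed(n).
Round 4 — (6), derive stale(n).
stale(n) first appears in round 4.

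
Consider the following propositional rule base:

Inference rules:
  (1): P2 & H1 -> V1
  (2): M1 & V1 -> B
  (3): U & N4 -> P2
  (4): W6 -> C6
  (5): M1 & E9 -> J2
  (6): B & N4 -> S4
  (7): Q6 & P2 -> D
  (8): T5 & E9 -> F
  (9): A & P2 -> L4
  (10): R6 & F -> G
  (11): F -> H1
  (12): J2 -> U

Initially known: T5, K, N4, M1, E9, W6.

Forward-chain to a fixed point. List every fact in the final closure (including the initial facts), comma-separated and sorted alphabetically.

Round 1 — (4), (5), (8), derive C6, J2, F.
Round 2 — (11), (12), derive H1, U.
Round 3 — (3), derive P2.
Round 4 — (1), derive V1.
Round 5 — (2), derive B.
Round 6 — (6), derive S4.

B, C6, E9, F, H1, J2, K, M1, N4, P2, S4, T5, U, V1, W6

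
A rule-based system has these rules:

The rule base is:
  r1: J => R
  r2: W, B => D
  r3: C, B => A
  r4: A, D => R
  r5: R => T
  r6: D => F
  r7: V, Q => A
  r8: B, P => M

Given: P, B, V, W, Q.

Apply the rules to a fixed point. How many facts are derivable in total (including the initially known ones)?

11

Round 1 fires r2, r7, r8, giving D, A, M.
Round 2 fires r4, r6, giving R, F.
Round 3 fires r5, giving T.
Closure: {A, B, D, F, M, P, Q, R, T, V, W} — 11 facts.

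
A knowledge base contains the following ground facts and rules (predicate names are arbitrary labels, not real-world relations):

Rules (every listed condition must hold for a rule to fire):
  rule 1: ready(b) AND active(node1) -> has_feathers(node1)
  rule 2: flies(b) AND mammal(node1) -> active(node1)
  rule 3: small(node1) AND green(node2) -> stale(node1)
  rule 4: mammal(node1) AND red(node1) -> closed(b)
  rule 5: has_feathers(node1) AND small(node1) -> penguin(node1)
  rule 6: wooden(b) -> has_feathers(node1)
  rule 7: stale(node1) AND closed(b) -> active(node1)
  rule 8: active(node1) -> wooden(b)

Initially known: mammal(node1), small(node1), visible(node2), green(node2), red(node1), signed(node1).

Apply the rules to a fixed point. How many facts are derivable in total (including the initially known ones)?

12

Round 1: rule 3 [small(node1) AND green(node2) -> stale(node1)]; rule 4 [mammal(node1) AND red(node1) -> closed(b)]. New: stale(node1), closed(b).
Round 2: rule 7 [stale(node1) AND closed(b) -> active(node1)]. New: active(node1).
Round 3: rule 8 [active(node1) -> wooden(b)]. New: wooden(b).
Round 4: rule 6 [wooden(b) -> has_feathers(node1)]. New: has_feathers(node1).
Round 5: rule 5 [has_feathers(node1) AND small(node1) -> penguin(node1)]. New: penguin(node1).
Closure: {active(node1), closed(b), green(node2), has_feathers(node1), mammal(node1), penguin(node1), red(node1), signed(node1), small(node1), stale(node1), visible(node2), wooden(b)} — 12 facts.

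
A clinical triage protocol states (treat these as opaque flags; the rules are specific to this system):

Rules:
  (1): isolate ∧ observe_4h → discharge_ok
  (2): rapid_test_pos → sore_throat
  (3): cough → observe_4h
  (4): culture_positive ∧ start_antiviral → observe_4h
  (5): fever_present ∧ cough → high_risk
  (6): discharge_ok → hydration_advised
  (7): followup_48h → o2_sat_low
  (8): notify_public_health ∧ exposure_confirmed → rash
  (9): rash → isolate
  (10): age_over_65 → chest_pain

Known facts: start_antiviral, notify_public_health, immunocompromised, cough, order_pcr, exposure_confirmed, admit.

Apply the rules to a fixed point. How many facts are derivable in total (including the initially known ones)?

Round 1 — (3), (8), derive observe_4h, rash.
Round 2 — (9), derive isolate.
Round 3 — (1), derive discharge_ok.
Round 4 — (6), derive hydration_advised.
Closure: {admit, cough, discharge_ok, exposure_confirmed, hydration_advised, immunocompromised, isolate, notify_public_health, observe_4h, order_pcr, rash, start_antiviral} — 12 facts.

12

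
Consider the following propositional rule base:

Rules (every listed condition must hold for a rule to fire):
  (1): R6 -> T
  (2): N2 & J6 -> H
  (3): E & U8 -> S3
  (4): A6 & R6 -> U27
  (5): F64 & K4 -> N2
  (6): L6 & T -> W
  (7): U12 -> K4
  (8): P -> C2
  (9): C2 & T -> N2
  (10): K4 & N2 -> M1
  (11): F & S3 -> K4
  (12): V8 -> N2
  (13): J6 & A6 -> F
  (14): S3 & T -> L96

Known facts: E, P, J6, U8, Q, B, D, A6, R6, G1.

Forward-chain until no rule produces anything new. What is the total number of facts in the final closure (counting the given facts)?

20

Round 1 — (1), (3), (4), (8), (13), derive T, S3, U27, C2, F.
Round 2 — (9), (11), (14), derive N2, K4, L96.
Round 3 — (2), (10), derive H, M1.
Closure: {A6, B, C2, D, E, F, G1, H, J6, K4, L96, M1, N2, P, Q, R6, S3, T, U27, U8} — 20 facts.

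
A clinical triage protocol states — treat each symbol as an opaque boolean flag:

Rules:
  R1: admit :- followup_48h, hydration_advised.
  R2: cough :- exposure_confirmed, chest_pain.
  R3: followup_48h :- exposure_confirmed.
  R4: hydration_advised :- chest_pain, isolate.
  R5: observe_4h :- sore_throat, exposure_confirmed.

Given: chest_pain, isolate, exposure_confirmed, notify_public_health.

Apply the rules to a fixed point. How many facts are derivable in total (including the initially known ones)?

[1] R2 [cough :- exposure_confirmed, chest_pain.]; R3 [followup_48h :- exposure_confirmed.]; R4 [hydration_advised :- chest_pain, isolate.]. ⇒ new: cough, followup_48h, hydration_advised.
[2] R1 [admit :- followup_48h, hydration_advised.]. ⇒ new: admit.
Closure: {admit, chest_pain, cough, exposure_confirmed, followup_48h, hydration_advised, isolate, notify_public_health} — 8 facts.

8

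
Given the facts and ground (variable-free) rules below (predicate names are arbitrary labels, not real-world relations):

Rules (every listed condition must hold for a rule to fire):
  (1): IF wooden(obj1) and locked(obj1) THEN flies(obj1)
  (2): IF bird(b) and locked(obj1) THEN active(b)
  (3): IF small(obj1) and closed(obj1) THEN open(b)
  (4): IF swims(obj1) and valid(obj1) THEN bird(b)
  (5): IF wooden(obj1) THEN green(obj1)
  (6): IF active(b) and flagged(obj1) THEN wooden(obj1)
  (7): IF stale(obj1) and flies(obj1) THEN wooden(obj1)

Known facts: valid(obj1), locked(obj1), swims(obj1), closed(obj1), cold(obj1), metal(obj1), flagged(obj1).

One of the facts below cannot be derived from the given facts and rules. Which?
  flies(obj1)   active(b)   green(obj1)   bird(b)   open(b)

open(b)

Round 1: (4) [IF swims(obj1) and valid(obj1) THEN bird(b)]. New: bird(b).
Round 2: (2) [IF bird(b) and locked(obj1) THEN active(b)]. New: active(b).
Round 3: (6) [IF active(b) and flagged(obj1) THEN wooden(obj1)]. New: wooden(obj1).
Round 4: (1) [IF wooden(obj1) and locked(obj1) THEN flies(obj1)]; (5) [IF wooden(obj1) THEN green(obj1)]. New: flies(obj1), green(obj1).
Derived: flies(obj1) (round 4), bird(b) (round 1), green(obj1) (round 4), active(b) (round 2). open(b) never appears in any round.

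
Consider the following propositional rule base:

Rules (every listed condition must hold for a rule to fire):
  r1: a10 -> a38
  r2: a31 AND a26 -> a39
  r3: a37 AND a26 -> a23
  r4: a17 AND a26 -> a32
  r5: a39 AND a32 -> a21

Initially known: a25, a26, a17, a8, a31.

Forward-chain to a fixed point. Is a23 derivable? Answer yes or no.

Round 1 fires r2, r4, giving a39, a32.
Round 2 fires r5, giving a21.
Fixed point reached. a23 is concluded only by r3; r3 needs a37 (never derived).

no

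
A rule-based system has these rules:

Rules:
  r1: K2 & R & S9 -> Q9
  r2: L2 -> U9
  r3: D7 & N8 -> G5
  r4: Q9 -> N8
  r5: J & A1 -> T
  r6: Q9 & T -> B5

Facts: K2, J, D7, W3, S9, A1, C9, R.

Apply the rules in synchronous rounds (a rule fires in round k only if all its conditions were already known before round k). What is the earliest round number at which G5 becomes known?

3

Round 1: r1 [K2 & R & S9 -> Q9]; r5 [J & A1 -> T]. Adds Q9, T.
Round 2: r4 [Q9 -> N8]; r6 [Q9 & T -> B5]. Adds N8, B5.
Round 3: r3 [D7 & N8 -> G5]. Adds G5.
G5 first appears in round 3.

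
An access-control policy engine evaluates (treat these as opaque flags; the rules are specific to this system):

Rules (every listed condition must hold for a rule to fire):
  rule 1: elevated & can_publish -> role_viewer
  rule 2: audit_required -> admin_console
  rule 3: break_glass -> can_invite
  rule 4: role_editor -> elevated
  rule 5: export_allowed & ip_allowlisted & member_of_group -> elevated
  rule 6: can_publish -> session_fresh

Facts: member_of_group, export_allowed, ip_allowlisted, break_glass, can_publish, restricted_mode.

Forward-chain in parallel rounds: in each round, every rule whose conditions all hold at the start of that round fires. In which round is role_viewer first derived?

[1] rule 3 [break_glass -> can_invite]; rule 5 [export_allowed & ip_allowlisted & member_of_group -> elevated]; rule 6 [can_publish -> session_fresh]. ⇒ new: can_invite, elevated, session_fresh.
[2] rule 1 [elevated & can_publish -> role_viewer]. ⇒ new: role_viewer.
role_viewer first appears in round 2.

2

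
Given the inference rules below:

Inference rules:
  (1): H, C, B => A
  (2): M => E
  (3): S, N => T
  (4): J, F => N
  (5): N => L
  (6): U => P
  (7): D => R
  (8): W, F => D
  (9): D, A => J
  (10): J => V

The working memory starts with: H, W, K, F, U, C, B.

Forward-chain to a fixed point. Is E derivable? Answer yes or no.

no

Round 1: (1) [H, C, B => A]; (6) [U => P]; (8) [W, F => D]. Adds A, P, D.
Round 2: (7) [D => R]; (9) [D, A => J]. Adds R, J.
Round 3: (4) [J, F => N]; (10) [J => V]. Adds N, V.
Round 4: (5) [N => L]. Adds L.
Fixed point reached. E is concluded only by (2); (2) needs M (never derived).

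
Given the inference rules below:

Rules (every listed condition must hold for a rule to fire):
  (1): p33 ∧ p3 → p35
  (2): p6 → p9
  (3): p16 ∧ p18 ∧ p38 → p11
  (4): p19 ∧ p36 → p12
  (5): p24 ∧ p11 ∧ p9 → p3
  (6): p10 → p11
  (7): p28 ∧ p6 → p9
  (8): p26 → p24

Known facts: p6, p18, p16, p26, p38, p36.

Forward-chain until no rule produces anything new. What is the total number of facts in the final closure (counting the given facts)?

10

Round 1: (2) [p6 → p9]; (3) [p16 ∧ p18 ∧ p38 → p11]; (8) [p26 → p24]. Adds p9, p11, p24.
Round 2: (5) [p24 ∧ p11 ∧ p9 → p3]. Adds p3.
Closure: {p11, p16, p18, p24, p26, p3, p36, p38, p6, p9} — 10 facts.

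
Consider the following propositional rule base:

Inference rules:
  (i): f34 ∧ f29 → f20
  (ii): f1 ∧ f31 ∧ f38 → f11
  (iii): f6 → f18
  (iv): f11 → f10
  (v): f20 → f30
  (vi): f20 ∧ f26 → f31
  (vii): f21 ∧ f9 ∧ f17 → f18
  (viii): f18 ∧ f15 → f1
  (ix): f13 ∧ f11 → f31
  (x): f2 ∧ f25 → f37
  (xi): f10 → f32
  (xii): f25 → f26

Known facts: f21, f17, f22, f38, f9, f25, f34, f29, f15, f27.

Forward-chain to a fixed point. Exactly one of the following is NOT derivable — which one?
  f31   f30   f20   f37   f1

f37

Round 1 fires (i), (vii), (xii), giving f20, f18, f26.
Round 2 fires (v), (vi), (viii), giving f30, f31, f1.
Round 3 fires (ii), giving f11.
Round 4 fires (iv), giving f10.
Round 5 fires (xi), giving f32.
Derived: f30 (round 2), f20 (round 1), f31 (round 2), f1 (round 2). f37 never appears in any round.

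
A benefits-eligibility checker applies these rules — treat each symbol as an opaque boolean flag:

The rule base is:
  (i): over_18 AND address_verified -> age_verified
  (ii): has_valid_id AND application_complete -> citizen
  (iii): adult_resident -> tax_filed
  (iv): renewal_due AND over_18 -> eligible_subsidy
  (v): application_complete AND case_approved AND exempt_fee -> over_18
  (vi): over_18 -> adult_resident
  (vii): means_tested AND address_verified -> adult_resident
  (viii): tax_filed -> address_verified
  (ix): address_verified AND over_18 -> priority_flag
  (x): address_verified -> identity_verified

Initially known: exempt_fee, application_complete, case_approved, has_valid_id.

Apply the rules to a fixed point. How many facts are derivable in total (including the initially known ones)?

12

Round 1 — (ii), (v), derive citizen, over_18.
Round 2 — (vi), derive adult_resident.
Round 3 — (iii), derive tax_filed.
Round 4 — (viii), derive address_verified.
Round 5 — (i), (ix), (x), derive age_verified, priority_flag, identity_verified.
Closure: {address_verified, adult_resident, age_verified, application_complete, case_approved, citizen, exempt_fee, has_valid_id, identity_verified, over_18, priority_flag, tax_filed} — 12 facts.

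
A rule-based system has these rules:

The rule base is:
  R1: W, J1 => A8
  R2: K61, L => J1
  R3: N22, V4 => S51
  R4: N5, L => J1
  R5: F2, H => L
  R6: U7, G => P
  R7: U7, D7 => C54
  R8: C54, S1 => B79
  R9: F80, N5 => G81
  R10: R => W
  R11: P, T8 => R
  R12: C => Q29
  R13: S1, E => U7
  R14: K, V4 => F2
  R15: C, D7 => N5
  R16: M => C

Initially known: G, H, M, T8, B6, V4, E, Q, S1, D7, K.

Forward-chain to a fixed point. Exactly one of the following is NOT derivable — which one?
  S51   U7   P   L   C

S51

Round 1 — R13, R14, R16, derive U7, F2, C.
Round 2 — R5, R6, R7, R12, R15, derive L, P, C54, Q29, N5.
Round 3 — R4, R8, R11, derive J1, B79, R.
Round 4 — R10, derive W.
Round 5 — R1, derive A8.
Derived: C (round 1), L (round 2), P (round 2), U7 (round 1). S51 never appears in any round.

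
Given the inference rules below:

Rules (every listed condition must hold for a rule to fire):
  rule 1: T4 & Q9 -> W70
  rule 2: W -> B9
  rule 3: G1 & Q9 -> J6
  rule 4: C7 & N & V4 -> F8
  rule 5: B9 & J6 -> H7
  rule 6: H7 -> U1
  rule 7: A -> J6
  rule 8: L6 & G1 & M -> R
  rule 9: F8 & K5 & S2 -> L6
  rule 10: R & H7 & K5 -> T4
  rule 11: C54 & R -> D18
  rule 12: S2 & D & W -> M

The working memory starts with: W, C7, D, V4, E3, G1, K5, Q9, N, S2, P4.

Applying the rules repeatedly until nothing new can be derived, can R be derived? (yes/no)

Round 1 — rule 2, rule 3, rule 4, rule 12, derive B9, J6, F8, M.
Round 2 — rule 5, rule 9, derive H7, L6.
Round 3 — rule 6, rule 8, derive U1, R.
Round 4 — rule 10, derive T4.
Round 5 — rule 1, derive W70.
R appears in round 3, so it is derivable.

yes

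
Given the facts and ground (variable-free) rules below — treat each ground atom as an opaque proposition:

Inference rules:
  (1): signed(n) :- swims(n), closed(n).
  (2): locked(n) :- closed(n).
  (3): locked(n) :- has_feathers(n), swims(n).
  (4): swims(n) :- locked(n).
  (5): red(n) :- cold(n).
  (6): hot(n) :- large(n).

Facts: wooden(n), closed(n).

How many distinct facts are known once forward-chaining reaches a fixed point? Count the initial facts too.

[1] (2) [locked(n) :- closed(n).]. ⇒ new: locked(n).
[2] (4) [swims(n) :- locked(n).]. ⇒ new: swims(n).
[3] (1) [signed(n) :- swims(n), closed(n).]. ⇒ new: signed(n).
Closure: {closed(n), locked(n), signed(n), swims(n), wooden(n)} — 5 facts.

5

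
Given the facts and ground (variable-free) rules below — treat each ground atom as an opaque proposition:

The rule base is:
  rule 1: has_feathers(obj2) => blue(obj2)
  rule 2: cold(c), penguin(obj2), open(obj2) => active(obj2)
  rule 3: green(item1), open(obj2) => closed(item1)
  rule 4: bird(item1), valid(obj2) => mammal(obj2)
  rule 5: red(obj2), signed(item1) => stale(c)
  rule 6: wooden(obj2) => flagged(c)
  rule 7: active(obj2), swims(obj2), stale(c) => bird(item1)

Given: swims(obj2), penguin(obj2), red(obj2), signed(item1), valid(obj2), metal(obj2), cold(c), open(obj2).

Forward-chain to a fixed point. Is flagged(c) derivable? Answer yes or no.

no

Round 1: rule 2 [cold(c), penguin(obj2), open(obj2) => active(obj2)]; rule 5 [red(obj2), signed(item1) => stale(c)]. Adds active(obj2), stale(c).
Round 2: rule 7 [active(obj2), swims(obj2), stale(c) => bird(item1)]. Adds bird(item1).
Round 3: rule 4 [bird(item1), valid(obj2) => mammal(obj2)]. Adds mammal(obj2).
Fixed point reached. flagged(c) is concluded only by rule 6; rule 6 needs wooden(obj2) (never derived).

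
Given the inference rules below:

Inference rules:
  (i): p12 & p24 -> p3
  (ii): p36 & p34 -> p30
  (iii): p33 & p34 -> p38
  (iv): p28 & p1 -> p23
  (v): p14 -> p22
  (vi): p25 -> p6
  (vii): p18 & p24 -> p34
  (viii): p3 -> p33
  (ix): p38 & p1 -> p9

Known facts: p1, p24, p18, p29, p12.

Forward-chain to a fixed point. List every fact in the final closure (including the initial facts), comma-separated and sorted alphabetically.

Round 1: (i) [p12 & p24 -> p3]; (vii) [p18 & p24 -> p34]. Adds p3, p34.
Round 2: (viii) [p3 -> p33]. Adds p33.
Round 3: (iii) [p33 & p34 -> p38]. Adds p38.
Round 4: (ix) [p38 & p1 -> p9]. Adds p9.

p1, p12, p18, p24, p29, p3, p33, p34, p38, p9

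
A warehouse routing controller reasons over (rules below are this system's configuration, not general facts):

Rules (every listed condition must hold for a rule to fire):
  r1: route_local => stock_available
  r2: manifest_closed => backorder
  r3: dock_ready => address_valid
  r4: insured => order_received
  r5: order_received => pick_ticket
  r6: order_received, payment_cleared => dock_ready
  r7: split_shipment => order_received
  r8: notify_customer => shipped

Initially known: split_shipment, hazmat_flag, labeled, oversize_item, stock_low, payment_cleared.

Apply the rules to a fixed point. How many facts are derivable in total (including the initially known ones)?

Round 1 — r7, derive order_received.
Round 2 — r5, r6, derive pick_ticket, dock_ready.
Round 3 — r3, derive address_valid.
Closure: {address_valid, dock_ready, hazmat_flag, labeled, order_received, oversize_item, payment_cleared, pick_ticket, split_shipment, stock_low} — 10 facts.

10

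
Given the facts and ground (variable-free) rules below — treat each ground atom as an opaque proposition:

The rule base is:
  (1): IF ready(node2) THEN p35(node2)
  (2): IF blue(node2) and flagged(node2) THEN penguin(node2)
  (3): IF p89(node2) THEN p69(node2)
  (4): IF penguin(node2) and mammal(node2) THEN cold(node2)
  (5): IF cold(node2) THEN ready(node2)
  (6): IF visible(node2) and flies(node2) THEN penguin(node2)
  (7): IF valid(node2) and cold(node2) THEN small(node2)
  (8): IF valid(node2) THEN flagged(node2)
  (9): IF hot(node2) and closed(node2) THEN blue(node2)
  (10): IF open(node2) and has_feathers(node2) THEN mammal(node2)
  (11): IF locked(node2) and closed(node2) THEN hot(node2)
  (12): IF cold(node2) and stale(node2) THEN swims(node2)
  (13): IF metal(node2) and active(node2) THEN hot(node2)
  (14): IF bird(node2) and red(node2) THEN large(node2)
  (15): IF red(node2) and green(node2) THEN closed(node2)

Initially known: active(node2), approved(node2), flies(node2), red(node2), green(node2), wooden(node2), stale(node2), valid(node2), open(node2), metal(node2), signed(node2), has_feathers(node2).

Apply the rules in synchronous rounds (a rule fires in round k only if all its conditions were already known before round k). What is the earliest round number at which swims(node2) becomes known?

5

Round 1 fires (8), (10), (13), (15), giving flagged(node2), mammal(node2), hot(node2), closed(node2).
Round 2 fires (9), giving blue(node2).
Round 3 fires (2), giving penguin(node2).
Round 4 fires (4), giving cold(node2).
Round 5 fires (5), (7), (12), giving ready(node2), small(node2), swims(node2).
swims(node2) first appears in round 5.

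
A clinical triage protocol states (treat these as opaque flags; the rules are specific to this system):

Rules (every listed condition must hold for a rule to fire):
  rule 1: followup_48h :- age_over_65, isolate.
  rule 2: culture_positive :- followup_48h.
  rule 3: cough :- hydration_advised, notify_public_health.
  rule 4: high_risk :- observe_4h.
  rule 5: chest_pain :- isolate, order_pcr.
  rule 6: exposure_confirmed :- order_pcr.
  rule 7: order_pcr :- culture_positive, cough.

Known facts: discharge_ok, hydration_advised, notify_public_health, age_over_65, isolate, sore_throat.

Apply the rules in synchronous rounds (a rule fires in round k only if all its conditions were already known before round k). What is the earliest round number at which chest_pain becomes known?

4

Round 1: rule 1 [followup_48h :- age_over_65, isolate.]; rule 3 [cough :- hydration_advised, notify_public_health.]. Adds followup_48h, cough.
Round 2: rule 2 [culture_positive :- followup_48h.]. Adds culture_positive.
Round 3: rule 7 [order_pcr :- culture_positive, cough.]. Adds order_pcr.
Round 4: rule 5 [chest_pain :- isolate, order_pcr.]; rule 6 [exposure_confirmed :- order_pcr.]. Adds chest_pain, exposure_confirmed.
chest_pain first appears in round 4.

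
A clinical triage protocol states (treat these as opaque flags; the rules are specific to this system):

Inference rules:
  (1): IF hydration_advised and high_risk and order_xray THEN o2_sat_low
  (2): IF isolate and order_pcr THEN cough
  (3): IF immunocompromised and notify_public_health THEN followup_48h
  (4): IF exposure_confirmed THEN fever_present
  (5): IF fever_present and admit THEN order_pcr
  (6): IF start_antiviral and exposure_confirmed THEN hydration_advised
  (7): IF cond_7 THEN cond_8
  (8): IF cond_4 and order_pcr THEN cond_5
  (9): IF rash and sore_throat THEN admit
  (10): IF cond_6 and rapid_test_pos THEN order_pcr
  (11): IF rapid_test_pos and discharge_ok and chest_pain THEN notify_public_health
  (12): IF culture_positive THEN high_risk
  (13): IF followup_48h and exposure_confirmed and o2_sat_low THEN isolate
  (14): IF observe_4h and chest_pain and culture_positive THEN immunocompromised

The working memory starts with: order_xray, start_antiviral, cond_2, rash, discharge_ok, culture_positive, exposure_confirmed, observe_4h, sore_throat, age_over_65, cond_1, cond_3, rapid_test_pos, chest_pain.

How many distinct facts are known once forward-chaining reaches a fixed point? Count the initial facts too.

25

Round 1 fires (4), (6), (9), (11), (12), (14), giving fever_present, hydration_advised, admit, notify_public_health, high_risk, immunocompromised.
Round 2 fires (1), (3), (5), giving o2_sat_low, followup_48h, order_pcr.
Round 3 fires (13), giving isolate.
Round 4 fires (2), giving cough.
Closure: {admit, age_over_65, chest_pain, cond_1, cond_2, cond_3, cough, culture_positive, discharge_ok, exposure_confirmed, fever_present, followup_48h, high_risk, hydration_advised, immunocompromised, isolate, notify_public_health, o2_sat_low, observe_4h, order_pcr, order_xray, rapid_test_pos, rash, sore_throat, start_antiviral} — 25 facts.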